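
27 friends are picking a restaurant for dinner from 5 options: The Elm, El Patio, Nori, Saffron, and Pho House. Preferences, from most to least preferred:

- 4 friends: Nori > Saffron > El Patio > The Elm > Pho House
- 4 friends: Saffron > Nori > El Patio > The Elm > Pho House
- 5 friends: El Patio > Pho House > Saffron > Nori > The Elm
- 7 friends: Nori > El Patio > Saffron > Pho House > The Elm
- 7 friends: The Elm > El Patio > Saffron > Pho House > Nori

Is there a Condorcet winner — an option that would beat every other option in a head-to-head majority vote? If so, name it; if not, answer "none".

none

Checking pairwise contests:
El Patio beats The Elm 20–7.
Nori beats El Patio 15–12.
Saffron beats Nori 16–11.
El Patio beats Saffron 19–8.
The Elm beats Pho House 15–12.
Every option loses at least one head-to-head, so there is no Condorcet winner.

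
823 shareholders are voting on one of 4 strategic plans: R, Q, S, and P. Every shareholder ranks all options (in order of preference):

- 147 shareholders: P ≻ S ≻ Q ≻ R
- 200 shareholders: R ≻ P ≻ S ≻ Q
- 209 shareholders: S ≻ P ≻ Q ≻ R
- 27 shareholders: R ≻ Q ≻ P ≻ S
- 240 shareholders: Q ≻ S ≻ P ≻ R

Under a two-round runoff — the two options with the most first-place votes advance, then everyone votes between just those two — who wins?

Round 1 first-place votes: R 227, Q 240, S 209, P 147.
Q and R advance.
Runoff: Q is preferred to R by 596 voters; R by 227.
Q wins the runoff.

Q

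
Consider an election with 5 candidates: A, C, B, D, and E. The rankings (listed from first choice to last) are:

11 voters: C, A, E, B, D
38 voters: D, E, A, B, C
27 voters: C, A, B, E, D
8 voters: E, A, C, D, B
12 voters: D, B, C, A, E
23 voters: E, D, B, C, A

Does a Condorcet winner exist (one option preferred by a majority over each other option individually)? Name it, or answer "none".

E

E vs A: 69–50 for E.
E vs C: 69–50 for E.
E vs B: 80–39 for E.
E vs D: 69–50 for E.
E beats every other option head-to-head.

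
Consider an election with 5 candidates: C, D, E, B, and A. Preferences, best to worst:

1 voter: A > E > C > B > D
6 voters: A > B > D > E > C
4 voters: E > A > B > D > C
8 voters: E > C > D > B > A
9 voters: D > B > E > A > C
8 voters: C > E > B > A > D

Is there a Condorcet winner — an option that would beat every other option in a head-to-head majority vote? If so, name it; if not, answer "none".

E vs C: 28–8 for E.
E vs D: 21–15 for E.
E vs B: 21–15 for E.
E vs A: 29–7 for E.
E beats every other option head-to-head.

E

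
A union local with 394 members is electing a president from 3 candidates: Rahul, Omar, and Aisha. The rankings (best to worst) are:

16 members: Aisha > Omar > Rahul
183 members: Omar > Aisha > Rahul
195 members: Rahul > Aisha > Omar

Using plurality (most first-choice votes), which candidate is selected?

Rahul

First-place votes: Rahul 195, Omar 183, Aisha 16.
Rahul has the most first-place votes.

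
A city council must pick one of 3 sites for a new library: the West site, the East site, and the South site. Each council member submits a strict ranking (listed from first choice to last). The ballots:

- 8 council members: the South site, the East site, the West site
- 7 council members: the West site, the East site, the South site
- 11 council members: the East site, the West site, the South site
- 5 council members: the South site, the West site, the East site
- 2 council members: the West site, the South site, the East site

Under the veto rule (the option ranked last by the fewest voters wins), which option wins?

the East site

Last-place votes: the West site 8, the East site 7, the South site 18.
the East site is ranked last by the fewest voters, so the East site wins.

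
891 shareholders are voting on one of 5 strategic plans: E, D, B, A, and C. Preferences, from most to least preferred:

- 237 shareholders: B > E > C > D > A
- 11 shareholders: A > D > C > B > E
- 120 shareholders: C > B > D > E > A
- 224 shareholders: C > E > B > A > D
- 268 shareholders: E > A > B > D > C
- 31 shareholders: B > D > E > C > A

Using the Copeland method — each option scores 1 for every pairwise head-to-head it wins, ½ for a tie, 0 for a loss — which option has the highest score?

E: beats D, B, A, and C → score 4.
D: loses to E, B, A, and C → score 0.
B: beats D, A, and C; loses to E → score 3.
A: beats D; loses to E, B, and C → score 1.
C: beats D and A; loses to E and B → score 2.
E has the best pairwise record.

E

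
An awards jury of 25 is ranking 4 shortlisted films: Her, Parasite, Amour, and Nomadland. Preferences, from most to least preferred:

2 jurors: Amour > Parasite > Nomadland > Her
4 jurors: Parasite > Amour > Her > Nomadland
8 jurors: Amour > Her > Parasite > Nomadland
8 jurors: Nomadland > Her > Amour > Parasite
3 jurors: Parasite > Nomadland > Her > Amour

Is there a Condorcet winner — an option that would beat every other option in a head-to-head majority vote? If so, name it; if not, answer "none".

Amour

Amour vs Her: 14–11 for Amour.
Amour vs Parasite: 18–7 for Amour.
Amour vs Nomadland: 14–11 for Amour.
Amour beats every other option head-to-head.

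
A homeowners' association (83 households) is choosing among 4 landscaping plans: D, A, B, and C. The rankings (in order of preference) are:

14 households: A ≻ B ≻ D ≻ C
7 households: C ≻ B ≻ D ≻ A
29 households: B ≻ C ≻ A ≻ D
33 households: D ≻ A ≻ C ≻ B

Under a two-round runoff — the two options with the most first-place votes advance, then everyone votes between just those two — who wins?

Round 1 first-place votes: D 33, A 14, B 29, C 7.
D and B advance.
Runoff: D is preferred to B by 33 voters; B by 50.
B wins the runoff.

B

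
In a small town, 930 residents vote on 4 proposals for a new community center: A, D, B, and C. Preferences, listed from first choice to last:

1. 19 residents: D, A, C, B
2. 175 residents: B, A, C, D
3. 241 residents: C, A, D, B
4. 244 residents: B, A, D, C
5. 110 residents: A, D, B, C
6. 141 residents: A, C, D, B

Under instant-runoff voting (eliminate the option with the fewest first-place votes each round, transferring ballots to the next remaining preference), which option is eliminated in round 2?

Round 1: A 251, D 19, B 419, C 241. Eliminate D.
Round 2: A 270, B 419, C 241. Eliminate C.

C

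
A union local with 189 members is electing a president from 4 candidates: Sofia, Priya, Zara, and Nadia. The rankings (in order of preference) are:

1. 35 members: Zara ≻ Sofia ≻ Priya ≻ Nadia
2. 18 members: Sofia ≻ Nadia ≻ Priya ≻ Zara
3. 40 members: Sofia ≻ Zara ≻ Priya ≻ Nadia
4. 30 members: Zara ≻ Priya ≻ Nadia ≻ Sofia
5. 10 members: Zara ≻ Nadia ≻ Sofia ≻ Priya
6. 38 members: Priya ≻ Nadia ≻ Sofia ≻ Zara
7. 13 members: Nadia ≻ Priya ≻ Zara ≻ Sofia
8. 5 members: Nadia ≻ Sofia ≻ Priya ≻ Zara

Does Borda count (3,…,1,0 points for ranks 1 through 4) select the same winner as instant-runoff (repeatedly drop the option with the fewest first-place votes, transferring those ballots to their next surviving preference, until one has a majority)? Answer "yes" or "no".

no

Borda — scores: Sofia 302, Priya 298, Zara 318, Nadia 216. Winner: Zara.
Instant-runoff — R1 Sofia 58, Priya 38, Zara 75, Nadia 18 (Nadia out); R2 Sofia 63, Priya 51, Zara 75 (Priya out); R3 Sofia 101, Zara 88 (Sofia winner). Winner: Sofia.
The two methods disagree.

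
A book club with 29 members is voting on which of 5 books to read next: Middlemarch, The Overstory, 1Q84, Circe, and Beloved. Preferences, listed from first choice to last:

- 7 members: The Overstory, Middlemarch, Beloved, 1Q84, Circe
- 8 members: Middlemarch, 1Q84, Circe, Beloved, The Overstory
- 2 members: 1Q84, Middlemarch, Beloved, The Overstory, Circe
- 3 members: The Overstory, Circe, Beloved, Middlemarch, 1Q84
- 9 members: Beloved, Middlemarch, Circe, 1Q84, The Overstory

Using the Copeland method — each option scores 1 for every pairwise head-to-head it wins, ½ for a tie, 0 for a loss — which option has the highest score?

Middlemarch

Middlemarch: beats The Overstory, 1Q84, Circe, and Beloved → score 4.
The Overstory: loses to Middlemarch, 1Q84, Circe, and Beloved → score 0.
1Q84: beats The Overstory and Circe; loses to Middlemarch and Beloved → score 2.
Circe: beats The Overstory; loses to Middlemarch, 1Q84, and Beloved → score 1.
Beloved: beats The Overstory, 1Q84, and Circe; loses to Middlemarch → score 3.
Middlemarch has the best pairwise record.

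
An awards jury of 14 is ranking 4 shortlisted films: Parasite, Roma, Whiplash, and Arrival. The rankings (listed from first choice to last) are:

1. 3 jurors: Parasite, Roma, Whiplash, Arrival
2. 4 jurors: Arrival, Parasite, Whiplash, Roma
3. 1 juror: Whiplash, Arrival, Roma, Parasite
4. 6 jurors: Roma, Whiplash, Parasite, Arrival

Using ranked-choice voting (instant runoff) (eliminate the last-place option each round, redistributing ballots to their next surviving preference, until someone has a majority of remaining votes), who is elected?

Round 1: Parasite 3, Roma 6, Whiplash 1, Arrival 4. Eliminate Whiplash.
Round 2: Parasite 3, Roma 6, Arrival 5. Eliminate Parasite.
Round 3: Roma 9, Arrival 5. Roma has a majority.

Roma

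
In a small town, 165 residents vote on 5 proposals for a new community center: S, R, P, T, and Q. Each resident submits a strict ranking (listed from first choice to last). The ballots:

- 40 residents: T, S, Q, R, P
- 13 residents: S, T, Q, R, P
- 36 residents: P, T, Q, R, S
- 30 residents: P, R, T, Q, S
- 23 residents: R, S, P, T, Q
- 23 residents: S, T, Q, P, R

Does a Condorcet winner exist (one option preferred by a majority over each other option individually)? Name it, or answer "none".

Checking pairwise contests:
R beats S 89–76.
P beats R 89–76.
S beats P 99–66.
P beats T 89–76.
S beats Q 99–66.
Every option loses at least one head-to-head, so there is no Condorcet winner.

none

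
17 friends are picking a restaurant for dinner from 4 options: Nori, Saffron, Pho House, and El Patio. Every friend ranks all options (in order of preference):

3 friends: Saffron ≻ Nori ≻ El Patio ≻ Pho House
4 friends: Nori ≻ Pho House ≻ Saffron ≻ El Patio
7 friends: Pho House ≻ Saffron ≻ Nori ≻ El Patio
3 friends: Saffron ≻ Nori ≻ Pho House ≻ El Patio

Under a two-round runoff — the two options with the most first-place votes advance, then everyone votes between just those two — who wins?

Round 1 first-place votes: Nori 4, Saffron 6, Pho House 7, El Patio 0.
Pho House and Saffron advance.
Runoff: Pho House is preferred to Saffron by 11 voters; Saffron by 6.
Pho House wins the runoff.

Pho House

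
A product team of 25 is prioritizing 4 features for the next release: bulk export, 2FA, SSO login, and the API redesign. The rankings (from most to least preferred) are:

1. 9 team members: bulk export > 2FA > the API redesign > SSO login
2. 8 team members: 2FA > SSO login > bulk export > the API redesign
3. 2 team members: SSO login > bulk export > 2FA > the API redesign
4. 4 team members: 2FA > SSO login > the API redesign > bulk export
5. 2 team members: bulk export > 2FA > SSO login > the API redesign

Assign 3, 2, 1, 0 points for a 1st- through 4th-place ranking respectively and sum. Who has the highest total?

bulk export: 9·3 + 8·1 + 2·2 + 4·0 + 2·3 = 45
2FA: 9·2 + 8·3 + 2·1 + 4·3 + 2·2 = 60
SSO login: 9·0 + 8·2 + 2·3 + 4·2 + 2·1 = 32
the API redesign: 9·1 + 8·0 + 2·0 + 4·1 + 2·0 = 13
2FA has the highest Borda score (60).

2FA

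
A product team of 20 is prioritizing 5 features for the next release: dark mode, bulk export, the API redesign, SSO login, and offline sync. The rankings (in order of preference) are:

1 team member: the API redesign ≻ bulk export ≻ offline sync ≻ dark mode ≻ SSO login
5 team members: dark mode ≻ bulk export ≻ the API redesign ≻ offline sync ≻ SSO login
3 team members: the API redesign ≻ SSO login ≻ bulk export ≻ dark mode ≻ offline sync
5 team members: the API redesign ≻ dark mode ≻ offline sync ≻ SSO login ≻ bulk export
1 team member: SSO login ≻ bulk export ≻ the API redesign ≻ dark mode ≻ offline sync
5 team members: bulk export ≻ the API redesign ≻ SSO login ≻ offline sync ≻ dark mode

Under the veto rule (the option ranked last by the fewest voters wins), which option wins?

Last-place votes: dark mode 5, bulk export 5, the API redesign 0, SSO login 6, offline sync 4.
the API redesign is ranked last by the fewest voters, so the API redesign wins.

the API redesign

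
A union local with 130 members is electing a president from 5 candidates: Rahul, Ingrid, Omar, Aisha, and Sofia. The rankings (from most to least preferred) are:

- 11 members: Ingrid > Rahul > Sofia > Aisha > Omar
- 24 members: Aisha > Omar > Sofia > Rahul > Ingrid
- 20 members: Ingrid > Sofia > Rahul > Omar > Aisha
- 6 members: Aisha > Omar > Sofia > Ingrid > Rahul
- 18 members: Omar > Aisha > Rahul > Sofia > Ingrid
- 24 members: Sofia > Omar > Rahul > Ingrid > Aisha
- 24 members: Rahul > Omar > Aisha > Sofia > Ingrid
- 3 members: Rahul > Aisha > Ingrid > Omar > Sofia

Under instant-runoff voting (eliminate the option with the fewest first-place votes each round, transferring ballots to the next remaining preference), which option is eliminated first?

Omar

Round 1: Rahul 27, Ingrid 31, Omar 18, Aisha 30, Sofia 24. Eliminate Omar.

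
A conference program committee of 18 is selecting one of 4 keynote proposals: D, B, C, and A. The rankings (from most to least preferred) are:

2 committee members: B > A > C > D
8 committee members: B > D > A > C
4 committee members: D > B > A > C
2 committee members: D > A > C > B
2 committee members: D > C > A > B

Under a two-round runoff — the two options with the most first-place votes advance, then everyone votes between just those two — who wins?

B

Round 1 first-place votes: D 8, B 10, C 0, A 0.
B and D advance.
Runoff: B is preferred to D by 10 voters; D by 8.
B wins the runoff.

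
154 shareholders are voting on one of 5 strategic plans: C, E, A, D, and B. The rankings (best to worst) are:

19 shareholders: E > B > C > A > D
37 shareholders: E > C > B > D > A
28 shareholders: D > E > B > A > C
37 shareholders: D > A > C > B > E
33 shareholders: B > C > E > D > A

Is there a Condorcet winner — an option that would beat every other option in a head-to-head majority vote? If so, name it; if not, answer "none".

E

E vs C: 84–70 for E.
E vs A: 117–37 for E.
E vs D: 89–65 for E.
E vs B: 84–70 for E.
E beats every other option head-to-head.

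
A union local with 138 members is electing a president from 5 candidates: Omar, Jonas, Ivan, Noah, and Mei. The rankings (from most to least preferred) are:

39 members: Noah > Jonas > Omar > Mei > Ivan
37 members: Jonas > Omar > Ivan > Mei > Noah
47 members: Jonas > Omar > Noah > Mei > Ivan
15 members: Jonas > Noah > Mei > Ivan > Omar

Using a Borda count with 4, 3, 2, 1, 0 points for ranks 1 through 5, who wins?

Omar: 39·2 + 37·3 + 47·3 + 15·0 = 330
Jonas: 39·3 + 37·4 + 47·4 + 15·4 = 513
Ivan: 39·0 + 37·2 + 47·0 + 15·1 = 89
Noah: 39·4 + 37·0 + 47·2 + 15·3 = 295
Mei: 39·1 + 37·1 + 47·1 + 15·2 = 153
Jonas has the highest Borda score (513).

Jonas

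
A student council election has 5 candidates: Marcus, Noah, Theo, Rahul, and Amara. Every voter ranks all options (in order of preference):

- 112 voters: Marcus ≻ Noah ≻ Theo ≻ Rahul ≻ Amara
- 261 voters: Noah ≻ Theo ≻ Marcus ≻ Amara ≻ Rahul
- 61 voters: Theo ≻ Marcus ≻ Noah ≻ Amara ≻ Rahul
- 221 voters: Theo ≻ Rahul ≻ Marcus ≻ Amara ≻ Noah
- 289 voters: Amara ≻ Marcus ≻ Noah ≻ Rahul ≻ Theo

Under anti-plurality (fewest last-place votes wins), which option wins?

Marcus

Last-place votes: Marcus 0, Noah 221, Theo 289, Rahul 322, Amara 112.
Marcus is ranked last by the fewest voters, so Marcus wins.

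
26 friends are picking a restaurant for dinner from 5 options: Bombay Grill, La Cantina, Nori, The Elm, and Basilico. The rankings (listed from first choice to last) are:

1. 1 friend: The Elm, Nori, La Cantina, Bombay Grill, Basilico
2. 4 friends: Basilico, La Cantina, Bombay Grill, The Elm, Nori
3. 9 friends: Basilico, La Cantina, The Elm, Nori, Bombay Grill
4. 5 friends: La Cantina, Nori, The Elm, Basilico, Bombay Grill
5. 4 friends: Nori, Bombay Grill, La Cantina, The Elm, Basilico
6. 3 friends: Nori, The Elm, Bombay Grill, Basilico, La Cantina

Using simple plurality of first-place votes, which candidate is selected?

First-place votes: Bombay Grill 0, La Cantina 5, Nori 7, The Elm 1, Basilico 13.
Basilico has the most first-place votes.

Basilico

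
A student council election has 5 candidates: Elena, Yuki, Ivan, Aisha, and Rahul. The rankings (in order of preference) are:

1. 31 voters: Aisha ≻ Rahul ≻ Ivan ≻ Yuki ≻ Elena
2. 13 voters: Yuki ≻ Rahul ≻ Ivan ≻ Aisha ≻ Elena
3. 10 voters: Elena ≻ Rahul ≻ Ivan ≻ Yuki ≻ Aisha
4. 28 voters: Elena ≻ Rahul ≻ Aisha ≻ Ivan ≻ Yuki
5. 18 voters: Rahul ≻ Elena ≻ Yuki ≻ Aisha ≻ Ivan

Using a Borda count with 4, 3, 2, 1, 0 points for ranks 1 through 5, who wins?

Rahul

Elena: 31·0 + 13·0 + 10·4 + 28·4 + 18·3 = 206
Yuki: 31·1 + 13·4 + 10·1 + 28·0 + 18·2 = 129
Ivan: 31·2 + 13·2 + 10·2 + 28·1 + 18·0 = 136
Aisha: 31·4 + 13·1 + 10·0 + 28·2 + 18·1 = 211
Rahul: 31·3 + 13·3 + 10·3 + 28·3 + 18·4 = 318
Rahul has the highest Borda score (318).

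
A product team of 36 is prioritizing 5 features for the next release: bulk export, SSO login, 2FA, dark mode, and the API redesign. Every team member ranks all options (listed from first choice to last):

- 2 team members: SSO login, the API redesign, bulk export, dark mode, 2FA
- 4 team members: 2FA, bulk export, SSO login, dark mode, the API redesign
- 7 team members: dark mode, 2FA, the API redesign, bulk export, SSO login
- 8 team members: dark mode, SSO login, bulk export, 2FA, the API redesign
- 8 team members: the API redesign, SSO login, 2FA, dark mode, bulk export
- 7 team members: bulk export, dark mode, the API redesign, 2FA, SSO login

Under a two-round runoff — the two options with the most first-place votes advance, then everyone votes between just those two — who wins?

dark mode

Round 1 first-place votes: bulk export 7, SSO login 2, 2FA 4, dark mode 15, the API redesign 8.
dark mode and the API redesign advance.
Runoff: dark mode is preferred to the API redesign by 26 voters; the API redesign by 10.
dark mode wins the runoff.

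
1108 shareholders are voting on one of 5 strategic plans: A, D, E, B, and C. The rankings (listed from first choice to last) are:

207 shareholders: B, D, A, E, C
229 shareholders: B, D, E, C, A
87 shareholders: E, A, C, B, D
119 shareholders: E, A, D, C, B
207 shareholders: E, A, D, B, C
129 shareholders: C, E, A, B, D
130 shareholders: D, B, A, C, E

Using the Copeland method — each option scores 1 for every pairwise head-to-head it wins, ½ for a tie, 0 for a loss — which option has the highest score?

A: beats C; loses to D, E, and B → score 1.
D: beats A, E, and C; loses to B → score 3.
E: beats A and C; loses to D and B → score 2.
B: beats A, D, E, and C → score 4.
C: loses to A, D, E, and B → score 0.
B has the best pairwise record.

B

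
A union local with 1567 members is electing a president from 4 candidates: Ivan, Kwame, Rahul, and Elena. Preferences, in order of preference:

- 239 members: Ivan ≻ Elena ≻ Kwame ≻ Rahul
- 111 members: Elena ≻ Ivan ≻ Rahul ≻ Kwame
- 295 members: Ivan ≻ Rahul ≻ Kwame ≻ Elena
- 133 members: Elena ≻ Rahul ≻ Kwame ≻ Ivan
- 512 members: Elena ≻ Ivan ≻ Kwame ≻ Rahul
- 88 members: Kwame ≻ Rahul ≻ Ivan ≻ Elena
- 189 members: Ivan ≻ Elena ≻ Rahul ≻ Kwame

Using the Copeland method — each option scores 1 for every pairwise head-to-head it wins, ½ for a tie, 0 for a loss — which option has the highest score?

Ivan

Ivan: beats Kwame, Rahul, and Elena → score 3.
Kwame: beats Rahul; loses to Ivan and Elena → score 1.
Rahul: loses to Ivan, Kwame, and Elena → score 0.
Elena: beats Kwame and Rahul; loses to Ivan → score 2.
Ivan has the best pairwise record.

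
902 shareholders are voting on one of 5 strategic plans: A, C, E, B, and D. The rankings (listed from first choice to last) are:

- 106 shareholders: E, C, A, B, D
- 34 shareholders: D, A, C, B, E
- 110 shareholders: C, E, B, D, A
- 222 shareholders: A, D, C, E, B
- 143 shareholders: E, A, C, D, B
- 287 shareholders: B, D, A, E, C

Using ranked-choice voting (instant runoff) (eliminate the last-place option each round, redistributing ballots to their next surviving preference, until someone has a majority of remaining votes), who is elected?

Round 1: A 222, C 110, E 249, B 287, D 34. Eliminate D.
Round 2: A 256, C 110, E 249, B 287. Eliminate C.
Round 3: A 256, E 359, B 287. Eliminate A.
Round 4: E 581, B 321. E has a majority.

E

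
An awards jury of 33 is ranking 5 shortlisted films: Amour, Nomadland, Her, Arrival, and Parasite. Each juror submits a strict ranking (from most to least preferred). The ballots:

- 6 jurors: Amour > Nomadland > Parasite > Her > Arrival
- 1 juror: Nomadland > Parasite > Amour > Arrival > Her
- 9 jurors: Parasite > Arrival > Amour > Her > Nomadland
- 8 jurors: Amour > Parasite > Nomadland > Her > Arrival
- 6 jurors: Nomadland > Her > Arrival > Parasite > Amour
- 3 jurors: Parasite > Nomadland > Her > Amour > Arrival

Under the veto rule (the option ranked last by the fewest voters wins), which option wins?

Last-place votes: Amour 6, Nomadland 9, Her 1, Arrival 17, Parasite 0.
Parasite is ranked last by the fewest voters, so Parasite wins.

Parasite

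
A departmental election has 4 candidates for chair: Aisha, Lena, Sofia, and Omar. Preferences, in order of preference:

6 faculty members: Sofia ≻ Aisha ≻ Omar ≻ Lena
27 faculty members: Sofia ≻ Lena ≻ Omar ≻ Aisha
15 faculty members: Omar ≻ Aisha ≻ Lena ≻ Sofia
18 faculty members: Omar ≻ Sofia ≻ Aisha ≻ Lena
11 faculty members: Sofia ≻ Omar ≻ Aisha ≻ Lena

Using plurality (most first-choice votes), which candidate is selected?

Sofia

First-place votes: Aisha 0, Lena 0, Sofia 44, Omar 33.
Sofia has the most first-place votes.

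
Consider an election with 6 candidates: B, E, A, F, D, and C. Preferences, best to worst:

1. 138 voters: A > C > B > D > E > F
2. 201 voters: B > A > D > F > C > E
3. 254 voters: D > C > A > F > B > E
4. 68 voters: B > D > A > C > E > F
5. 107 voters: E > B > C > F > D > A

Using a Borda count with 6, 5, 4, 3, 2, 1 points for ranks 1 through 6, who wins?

B: 138·4 + 201·6 + 254·2 + 68·6 + 107·5 = 3209
E: 138·2 + 201·1 + 254·1 + 68·2 + 107·6 = 1509
A: 138·6 + 201·5 + 254·4 + 68·4 + 107·1 = 3228
F: 138·1 + 201·3 + 254·3 + 68·1 + 107·3 = 1892
D: 138·3 + 201·4 + 254·6 + 68·5 + 107·2 = 3296
C: 138·5 + 201·2 + 254·5 + 68·3 + 107·4 = 2994
D has the highest Borda score (3296).

D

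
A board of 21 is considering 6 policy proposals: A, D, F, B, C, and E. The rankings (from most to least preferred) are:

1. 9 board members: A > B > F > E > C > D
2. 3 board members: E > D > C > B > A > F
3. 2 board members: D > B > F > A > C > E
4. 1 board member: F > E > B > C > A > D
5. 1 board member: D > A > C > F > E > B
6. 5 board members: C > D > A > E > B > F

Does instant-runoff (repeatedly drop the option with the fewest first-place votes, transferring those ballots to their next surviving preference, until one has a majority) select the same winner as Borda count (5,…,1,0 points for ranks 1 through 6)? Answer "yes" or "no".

Instant-runoff — R1 A 9, D 3, F 1, B 0, C 5, E 3 (B out); R2 A 9, D 3, F 1, C 5, E 3 (F out); R3 A 9, D 3, C 5, E 4 (D out); R4 A 12, C 5, E 4 (A winner). Winner: A.
Borda — scores: A 72, D 47, F 40, B 58, C 50, E 48. Winner: A.
The two methods agree.

yes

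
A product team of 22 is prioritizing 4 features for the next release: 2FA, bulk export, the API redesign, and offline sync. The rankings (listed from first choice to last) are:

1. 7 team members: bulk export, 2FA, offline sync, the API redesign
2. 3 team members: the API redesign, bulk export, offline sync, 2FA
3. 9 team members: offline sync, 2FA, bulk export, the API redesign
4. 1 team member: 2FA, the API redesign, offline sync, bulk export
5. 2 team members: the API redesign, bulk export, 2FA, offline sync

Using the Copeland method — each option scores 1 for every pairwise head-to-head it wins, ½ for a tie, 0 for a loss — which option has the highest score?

2FA: beats the API redesign; loses to bulk export and offline sync → score 1.
bulk export: beats 2FA, the API redesign, and offline sync → score 3.
the API redesign: loses to 2FA, bulk export, and offline sync → score 0.
offline sync: beats 2FA and the API redesign; loses to bulk export → score 2.
bulk export has the best pairwise record.

bulk export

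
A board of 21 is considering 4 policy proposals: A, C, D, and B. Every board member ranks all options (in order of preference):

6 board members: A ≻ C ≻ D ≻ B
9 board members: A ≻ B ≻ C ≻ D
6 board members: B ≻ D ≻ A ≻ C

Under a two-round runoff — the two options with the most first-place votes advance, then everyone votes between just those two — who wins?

Round 1 first-place votes: A 15, C 0, D 0, B 6.
A and B advance.
Runoff: A is preferred to B by 15 voters; B by 6.
A wins the runoff.

A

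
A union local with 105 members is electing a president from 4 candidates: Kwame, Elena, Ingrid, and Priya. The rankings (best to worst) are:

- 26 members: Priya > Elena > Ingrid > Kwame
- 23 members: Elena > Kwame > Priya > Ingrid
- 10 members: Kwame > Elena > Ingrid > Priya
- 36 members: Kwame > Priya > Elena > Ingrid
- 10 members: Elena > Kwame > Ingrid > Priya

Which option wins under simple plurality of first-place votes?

Kwame

First-place votes: Kwame 46, Elena 33, Ingrid 0, Priya 26.
Kwame has the most first-place votes.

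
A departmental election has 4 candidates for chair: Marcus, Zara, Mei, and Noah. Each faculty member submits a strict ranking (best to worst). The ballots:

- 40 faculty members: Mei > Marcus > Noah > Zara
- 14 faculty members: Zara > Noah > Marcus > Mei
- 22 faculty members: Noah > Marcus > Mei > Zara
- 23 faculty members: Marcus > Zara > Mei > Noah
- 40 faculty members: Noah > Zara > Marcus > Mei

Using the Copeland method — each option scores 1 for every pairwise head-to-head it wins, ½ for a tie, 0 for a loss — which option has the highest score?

Noah

Marcus: beats Zara and Mei; loses to Noah → score 2.
Zara: beats Mei; loses to Marcus and Noah → score 1.
Mei: loses to Marcus, Zara, and Noah → score 0.
Noah: beats Marcus, Zara, and Mei → score 3.
Noah has the best pairwise record.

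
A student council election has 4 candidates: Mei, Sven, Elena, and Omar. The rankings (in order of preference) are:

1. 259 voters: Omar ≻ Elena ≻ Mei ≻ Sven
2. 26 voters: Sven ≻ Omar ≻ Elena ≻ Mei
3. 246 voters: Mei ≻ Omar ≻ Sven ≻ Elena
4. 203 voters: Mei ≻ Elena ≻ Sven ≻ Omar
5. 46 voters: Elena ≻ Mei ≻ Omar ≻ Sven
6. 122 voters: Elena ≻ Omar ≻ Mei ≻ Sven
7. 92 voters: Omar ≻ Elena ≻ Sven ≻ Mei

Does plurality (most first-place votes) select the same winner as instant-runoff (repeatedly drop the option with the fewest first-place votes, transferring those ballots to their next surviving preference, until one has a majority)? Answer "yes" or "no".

Plurality — first-place votes: Mei 449, Sven 26, Elena 168, Omar 351. Winner: Mei.
Instant-runoff — R1 Mei 449, Sven 26, Elena 168, Omar 351 (Sven out); R2 Mei 449, Elena 168, Omar 377 (Elena out); R3 Mei 495, Omar 499 (Omar winner). Winner: Omar.
The two methods disagree.

no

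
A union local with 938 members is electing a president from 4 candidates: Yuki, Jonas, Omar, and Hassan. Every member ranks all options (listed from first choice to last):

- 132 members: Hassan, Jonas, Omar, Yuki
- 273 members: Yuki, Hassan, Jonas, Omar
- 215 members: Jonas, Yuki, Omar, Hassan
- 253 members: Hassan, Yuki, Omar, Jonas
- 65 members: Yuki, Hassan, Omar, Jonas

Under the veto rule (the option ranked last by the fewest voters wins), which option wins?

Yuki

Last-place votes: Yuki 132, Jonas 318, Omar 273, Hassan 215.
Yuki is ranked last by the fewest voters, so Yuki wins.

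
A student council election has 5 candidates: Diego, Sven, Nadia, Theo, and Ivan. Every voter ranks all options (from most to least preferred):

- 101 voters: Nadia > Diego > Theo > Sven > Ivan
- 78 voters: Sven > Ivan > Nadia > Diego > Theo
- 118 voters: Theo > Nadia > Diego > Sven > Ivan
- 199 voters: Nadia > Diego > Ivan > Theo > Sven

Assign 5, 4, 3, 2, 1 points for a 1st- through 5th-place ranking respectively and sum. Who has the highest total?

Nadia

Diego: 101·4 + 78·2 + 118·3 + 199·4 = 1710
Sven: 101·2 + 78·5 + 118·2 + 199·1 = 1027
Nadia: 101·5 + 78·3 + 118·4 + 199·5 = 2206
Theo: 101·3 + 78·1 + 118·5 + 199·2 = 1369
Ivan: 101·1 + 78·4 + 118·1 + 199·3 = 1128
Nadia has the highest Borda score (2206).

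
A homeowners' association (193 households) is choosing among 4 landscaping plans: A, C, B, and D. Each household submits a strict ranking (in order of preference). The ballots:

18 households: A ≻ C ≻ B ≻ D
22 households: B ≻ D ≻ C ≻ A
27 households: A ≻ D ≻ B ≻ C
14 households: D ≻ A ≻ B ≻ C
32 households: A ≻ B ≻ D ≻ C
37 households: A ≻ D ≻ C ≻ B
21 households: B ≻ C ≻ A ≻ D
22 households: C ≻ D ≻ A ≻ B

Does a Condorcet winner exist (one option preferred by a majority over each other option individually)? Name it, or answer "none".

A vs C: 128–65 for A.
A vs B: 150–43 for A.
A vs D: 135–58 for A.
A beats every other option head-to-head.

A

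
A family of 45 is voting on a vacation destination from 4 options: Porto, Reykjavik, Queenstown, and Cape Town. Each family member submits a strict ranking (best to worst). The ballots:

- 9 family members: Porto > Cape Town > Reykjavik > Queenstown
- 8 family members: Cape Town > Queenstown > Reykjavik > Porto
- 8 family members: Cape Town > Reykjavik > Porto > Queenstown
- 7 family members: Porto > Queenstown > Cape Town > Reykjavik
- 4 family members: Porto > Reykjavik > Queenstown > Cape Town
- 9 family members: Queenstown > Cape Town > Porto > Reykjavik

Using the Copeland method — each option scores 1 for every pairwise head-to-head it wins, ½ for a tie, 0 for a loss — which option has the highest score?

Cape Town

Porto: beats Reykjavik and Queenstown; loses to Cape Town → score 2.
Reykjavik: loses to Porto, Queenstown, and Cape Town → score 0.
Queenstown: beats Reykjavik; loses to Porto and Cape Town → score 1.
Cape Town: beats Porto, Reykjavik, and Queenstown → score 3.
Cape Town has the best pairwise record.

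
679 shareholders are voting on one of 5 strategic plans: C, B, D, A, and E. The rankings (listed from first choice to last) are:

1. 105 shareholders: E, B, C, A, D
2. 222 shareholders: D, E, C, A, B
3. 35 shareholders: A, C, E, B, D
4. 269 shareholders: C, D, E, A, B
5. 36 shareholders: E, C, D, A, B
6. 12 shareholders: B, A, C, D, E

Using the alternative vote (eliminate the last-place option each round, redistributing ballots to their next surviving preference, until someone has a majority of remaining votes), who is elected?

C

Round 1: C 269, B 12, D 222, A 35, E 141. Eliminate B.
Round 2: C 269, D 222, A 47, E 141. Eliminate A.
Round 3: C 316, D 222, E 141. Eliminate E.
Round 4: C 457, D 222. C has a majority.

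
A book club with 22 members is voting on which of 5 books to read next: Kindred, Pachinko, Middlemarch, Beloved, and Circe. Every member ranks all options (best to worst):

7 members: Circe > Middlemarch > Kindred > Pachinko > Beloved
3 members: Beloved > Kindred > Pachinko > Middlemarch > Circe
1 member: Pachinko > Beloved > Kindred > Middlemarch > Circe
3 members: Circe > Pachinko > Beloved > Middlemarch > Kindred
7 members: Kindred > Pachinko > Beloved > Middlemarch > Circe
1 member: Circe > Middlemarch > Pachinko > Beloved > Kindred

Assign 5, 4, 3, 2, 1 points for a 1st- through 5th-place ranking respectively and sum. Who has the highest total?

Kindred: 7·3 + 3·4 + 1·3 + 3·1 + 7·5 + 1·1 = 75
Pachinko: 7·2 + 3·3 + 1·5 + 3·4 + 7·4 + 1·3 = 71
Middlemarch: 7·4 + 3·2 + 1·2 + 3·2 + 7·2 + 1·4 = 60
Beloved: 7·1 + 3·5 + 1·4 + 3·3 + 7·3 + 1·2 = 58
Circe: 7·5 + 3·1 + 1·1 + 3·5 + 7·1 + 1·5 = 66
Kindred has the highest Borda score (75).

Kindred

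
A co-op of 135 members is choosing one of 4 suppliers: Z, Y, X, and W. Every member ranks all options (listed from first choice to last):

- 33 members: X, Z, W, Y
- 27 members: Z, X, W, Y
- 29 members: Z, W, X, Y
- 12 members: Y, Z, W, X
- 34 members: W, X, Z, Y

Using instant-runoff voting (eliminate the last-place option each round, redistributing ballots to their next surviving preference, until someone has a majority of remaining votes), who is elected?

Z

Round 1: Z 56, Y 12, X 33, W 34. Eliminate Y.
Round 2: Z 68, X 33, W 34. Z has a majority.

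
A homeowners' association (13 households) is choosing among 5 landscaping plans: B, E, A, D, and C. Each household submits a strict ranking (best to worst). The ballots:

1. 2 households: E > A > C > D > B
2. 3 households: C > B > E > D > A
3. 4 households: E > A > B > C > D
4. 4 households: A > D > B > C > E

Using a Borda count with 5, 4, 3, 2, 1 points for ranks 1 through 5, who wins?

B: 2·1 + 3·4 + 4·3 + 4·3 = 38
E: 2·5 + 3·3 + 4·5 + 4·1 = 43
A: 2·4 + 3·1 + 4·4 + 4·5 = 47
D: 2·2 + 3·2 + 4·1 + 4·4 = 30
C: 2·3 + 3·5 + 4·2 + 4·2 = 37
A has the highest Borda score (47).

A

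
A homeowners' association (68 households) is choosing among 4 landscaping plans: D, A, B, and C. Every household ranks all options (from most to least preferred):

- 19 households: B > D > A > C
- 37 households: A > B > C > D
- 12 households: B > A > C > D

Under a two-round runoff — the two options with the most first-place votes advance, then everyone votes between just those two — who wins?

A

Round 1 first-place votes: D 0, A 37, B 31, C 0.
A and B advance.
Runoff: A is preferred to B by 37 voters; B by 31.
A wins the runoff.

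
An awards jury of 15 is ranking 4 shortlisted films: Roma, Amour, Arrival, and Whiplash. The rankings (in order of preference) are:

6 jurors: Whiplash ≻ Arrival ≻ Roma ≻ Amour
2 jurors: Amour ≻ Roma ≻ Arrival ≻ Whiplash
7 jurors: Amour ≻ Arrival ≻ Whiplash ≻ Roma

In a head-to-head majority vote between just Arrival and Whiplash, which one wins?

Voters preferring Arrival to Whiplash: 9; preferring Whiplash to Arrival: 6.
Arrival wins the head-to-head.

Arrival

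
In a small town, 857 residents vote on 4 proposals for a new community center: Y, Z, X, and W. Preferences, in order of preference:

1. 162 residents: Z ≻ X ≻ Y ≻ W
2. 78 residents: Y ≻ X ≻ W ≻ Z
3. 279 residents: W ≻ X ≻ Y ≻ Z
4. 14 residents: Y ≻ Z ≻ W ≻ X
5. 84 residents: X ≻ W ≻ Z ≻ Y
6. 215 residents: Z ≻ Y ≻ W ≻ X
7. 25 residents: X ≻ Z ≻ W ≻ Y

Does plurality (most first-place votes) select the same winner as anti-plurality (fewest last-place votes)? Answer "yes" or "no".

Plurality — first-place votes: Y 92, Z 377, X 109, W 279. Winner: Z.
Anti-plurality — last-place votes: Y 109, Z 357, X 229, W 162. Winner: Y.
The two methods disagree.

no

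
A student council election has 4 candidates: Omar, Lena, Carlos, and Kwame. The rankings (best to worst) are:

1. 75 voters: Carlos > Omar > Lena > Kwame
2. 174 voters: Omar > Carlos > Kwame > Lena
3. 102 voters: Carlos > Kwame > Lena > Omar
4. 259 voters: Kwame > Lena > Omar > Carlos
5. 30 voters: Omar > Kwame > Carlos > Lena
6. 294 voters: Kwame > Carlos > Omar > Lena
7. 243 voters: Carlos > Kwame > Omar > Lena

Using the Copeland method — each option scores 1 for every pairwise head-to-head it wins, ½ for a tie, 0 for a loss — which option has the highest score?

Omar: beats Lena; loses to Carlos and Kwame → score 1.
Lena: loses to Omar, Carlos, and Kwame → score 0.
Carlos: beats Omar, Lena, and Kwame → score 3.
Kwame: beats Omar and Lena; loses to Carlos → score 2.
Carlos has the best pairwise record.

Carlos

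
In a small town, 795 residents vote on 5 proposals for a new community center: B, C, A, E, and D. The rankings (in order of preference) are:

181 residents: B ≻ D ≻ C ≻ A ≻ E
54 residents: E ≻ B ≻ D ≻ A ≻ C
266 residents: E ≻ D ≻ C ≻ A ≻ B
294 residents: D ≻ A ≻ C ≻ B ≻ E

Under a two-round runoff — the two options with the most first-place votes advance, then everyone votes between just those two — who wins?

Round 1 first-place votes: B 181, C 0, A 0, E 320, D 294.
E and D advance.
Runoff: E is preferred to D by 320 voters; D by 475.
D wins the runoff.

D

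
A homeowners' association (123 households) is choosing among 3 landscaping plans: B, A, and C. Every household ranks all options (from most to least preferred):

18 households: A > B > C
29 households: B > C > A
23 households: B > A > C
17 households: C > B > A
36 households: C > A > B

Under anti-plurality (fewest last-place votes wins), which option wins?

Last-place votes: B 36, A 46, C 41.
B is ranked last by the fewest voters, so B wins.

B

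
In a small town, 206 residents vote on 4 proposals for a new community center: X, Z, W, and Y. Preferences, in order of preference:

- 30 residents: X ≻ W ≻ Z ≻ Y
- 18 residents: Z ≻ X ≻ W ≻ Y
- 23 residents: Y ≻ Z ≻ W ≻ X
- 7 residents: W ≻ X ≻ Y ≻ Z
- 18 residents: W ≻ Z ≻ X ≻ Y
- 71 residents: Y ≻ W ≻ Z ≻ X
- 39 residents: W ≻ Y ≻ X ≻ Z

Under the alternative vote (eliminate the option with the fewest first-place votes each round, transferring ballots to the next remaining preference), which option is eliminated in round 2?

Round 1: X 30, Z 18, W 64, Y 94. Eliminate Z.
Round 2: X 48, W 64, Y 94. Eliminate X.

X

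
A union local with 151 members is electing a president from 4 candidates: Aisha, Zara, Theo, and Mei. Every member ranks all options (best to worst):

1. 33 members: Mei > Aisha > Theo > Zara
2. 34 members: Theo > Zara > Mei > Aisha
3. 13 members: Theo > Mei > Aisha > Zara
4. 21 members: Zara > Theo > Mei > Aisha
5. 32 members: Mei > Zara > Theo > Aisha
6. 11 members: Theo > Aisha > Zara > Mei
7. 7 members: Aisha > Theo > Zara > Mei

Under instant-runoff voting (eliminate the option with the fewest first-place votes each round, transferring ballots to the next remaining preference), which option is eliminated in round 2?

Round 1: Aisha 7, Zara 21, Theo 58, Mei 65. Eliminate Aisha.
Round 2: Zara 21, Theo 65, Mei 65. Eliminate Zara.

Zara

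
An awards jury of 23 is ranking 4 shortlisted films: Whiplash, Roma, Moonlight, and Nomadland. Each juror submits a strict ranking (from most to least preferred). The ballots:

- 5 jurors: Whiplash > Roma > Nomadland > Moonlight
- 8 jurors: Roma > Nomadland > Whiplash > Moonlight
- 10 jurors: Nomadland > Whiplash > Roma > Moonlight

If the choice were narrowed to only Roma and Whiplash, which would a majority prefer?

Voters preferring Roma to Whiplash: 8; preferring Whiplash to Roma: 15.
Whiplash wins the head-to-head.

Whiplash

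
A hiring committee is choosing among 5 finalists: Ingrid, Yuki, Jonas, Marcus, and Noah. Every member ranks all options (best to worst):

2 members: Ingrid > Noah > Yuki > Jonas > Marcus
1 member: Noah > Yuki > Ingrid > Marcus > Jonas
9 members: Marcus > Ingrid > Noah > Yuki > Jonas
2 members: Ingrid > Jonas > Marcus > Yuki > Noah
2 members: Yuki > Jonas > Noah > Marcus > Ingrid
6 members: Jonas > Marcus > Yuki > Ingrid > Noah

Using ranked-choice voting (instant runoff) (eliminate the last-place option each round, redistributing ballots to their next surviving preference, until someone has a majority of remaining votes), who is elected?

Jonas

Round 1: Ingrid 4, Yuki 2, Jonas 6, Marcus 9, Noah 1. Eliminate Noah.
Round 2: Ingrid 4, Yuki 3, Jonas 6, Marcus 9. Eliminate Yuki.
Round 3: Ingrid 5, Jonas 8, Marcus 9. Eliminate Ingrid.
Round 4: Jonas 12, Marcus 10. Jonas has a majority.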